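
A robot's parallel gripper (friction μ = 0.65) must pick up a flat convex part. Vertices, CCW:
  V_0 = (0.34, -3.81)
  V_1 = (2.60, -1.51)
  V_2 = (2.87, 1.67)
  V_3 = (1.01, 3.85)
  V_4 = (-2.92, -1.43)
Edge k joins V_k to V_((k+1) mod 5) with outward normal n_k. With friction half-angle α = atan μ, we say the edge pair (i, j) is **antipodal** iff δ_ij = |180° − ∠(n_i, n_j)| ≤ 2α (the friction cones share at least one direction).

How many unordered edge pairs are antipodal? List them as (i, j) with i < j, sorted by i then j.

count = 4; pairs: (0,3), (1,3), (1,4), (2,4)

α = atan 0.65 = 33.02°;  2α = 66.05°
n_0 = (+0.7133, -0.7009)
n_1 = (+0.9964, -0.0846)
n_2 = (+0.7607, +0.6491)
n_3 = (-0.8022, +0.5971)
n_4 = (-0.5896, -0.8077)
  (0,1): δ = 140.36°  ·
  (0,2): δ = 95.03°  ·
  (0,3): δ = 7.84°  ✓
  (0,4): δ = 98.37°  ·
  (1,2): δ = 134.68°  ·
  (1,3): δ = 31.81°  ✓
  (1,4): δ = 58.72°  ✓
  (2,3): δ = 77.13°  ·
  (2,4): δ = 13.40°  ✓
  (3,4): δ = 89.47°  ·
antipodal pairs: 4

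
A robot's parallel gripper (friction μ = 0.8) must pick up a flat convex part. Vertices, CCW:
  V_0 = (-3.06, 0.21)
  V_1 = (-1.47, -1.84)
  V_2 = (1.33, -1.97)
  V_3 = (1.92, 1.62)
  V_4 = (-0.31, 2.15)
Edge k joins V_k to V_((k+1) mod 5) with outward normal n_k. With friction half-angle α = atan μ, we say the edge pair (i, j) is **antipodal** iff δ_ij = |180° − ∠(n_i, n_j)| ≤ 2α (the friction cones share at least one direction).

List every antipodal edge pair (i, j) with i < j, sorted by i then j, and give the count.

α = atan 0.8 = 38.66°;  2α = 77.32°
n_0 = (-0.7902, -0.6129)
n_1 = (-0.0464, -0.9989)
n_2 = (+0.9868, -0.1622)
n_3 = (+0.2312, +0.9729)
n_4 = (-0.5764, +0.8171)
  (0,1): δ = 130.46°  ·
  (0,2): δ = 47.13°  ✓
  (0,3): δ = 38.83°  ✓
  (0,4): δ = 87.40°  ·
  (1,2): δ = 96.67°  ·
  (1,3): δ = 10.71°  ✓
  (1,4): δ = 37.86°  ✓
  (2,3): δ = 94.04°  ·
  (2,4): δ = 45.47°  ✓
  (3,4): δ = 131.43°  ·
antipodal pairs: 5

count = 5; pairs: (0,2), (0,3), (1,3), (1,4), (2,4)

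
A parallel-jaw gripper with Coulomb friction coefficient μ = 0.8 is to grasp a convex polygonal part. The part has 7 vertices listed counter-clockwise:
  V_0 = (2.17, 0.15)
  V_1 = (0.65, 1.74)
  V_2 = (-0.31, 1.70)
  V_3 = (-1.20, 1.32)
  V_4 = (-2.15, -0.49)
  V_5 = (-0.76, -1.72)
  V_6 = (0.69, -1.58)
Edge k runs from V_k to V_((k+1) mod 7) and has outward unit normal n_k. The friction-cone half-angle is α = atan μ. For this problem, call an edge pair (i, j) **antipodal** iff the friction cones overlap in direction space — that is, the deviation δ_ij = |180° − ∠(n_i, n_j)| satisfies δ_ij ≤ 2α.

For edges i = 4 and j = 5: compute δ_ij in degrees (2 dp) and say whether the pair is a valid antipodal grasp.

δ = 132.98°, invalid

α = atan 0.8 = 38.66°;  2α = 77.32°
edge 4: e_4 = (+1.39, -1.23);  n_4 = (-0.6627, -0.7489)
edge 5: e_5 = (+1.45, +0.14);  n_5 = (+0.0961, -0.9954)
∠(n_4, n_5) = 47.02°
δ = |180° − 47.02°| = 132.98°
132.98° > 2α = 77.32°  →  invalid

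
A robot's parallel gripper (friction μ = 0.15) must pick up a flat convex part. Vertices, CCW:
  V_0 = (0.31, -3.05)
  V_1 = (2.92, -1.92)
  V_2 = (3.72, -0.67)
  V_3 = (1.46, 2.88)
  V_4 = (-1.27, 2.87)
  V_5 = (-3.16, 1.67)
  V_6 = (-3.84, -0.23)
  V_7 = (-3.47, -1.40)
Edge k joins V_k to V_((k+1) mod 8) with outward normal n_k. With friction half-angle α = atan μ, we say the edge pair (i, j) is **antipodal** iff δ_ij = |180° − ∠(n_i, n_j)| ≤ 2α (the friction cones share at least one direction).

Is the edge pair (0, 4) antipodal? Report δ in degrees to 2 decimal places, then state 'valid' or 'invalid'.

α = atan 0.15 = 8.53°;  2α = 17.06°
edge 0: e_0 = (+2.61, +1.13);  n_0 = (+0.3973, -0.9177)
edge 4: e_4 = (-1.89, -1.20);  n_4 = (-0.5360, +0.8442)
∠(n_0, n_4) = 171.00°
δ = |180° − 171.00°| = 9.00°
9.00° ≤ 2α = 17.06°  →  valid

δ = 9.00°, valid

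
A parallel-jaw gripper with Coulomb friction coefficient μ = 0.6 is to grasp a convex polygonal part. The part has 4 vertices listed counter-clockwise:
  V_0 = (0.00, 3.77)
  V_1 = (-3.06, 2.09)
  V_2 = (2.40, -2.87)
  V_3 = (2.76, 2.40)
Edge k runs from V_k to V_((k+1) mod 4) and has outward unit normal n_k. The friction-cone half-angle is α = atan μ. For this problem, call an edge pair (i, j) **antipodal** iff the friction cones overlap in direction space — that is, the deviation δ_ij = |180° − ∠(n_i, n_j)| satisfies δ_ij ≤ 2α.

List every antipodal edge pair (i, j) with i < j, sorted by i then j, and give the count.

count = 3; pairs: (0,2), (1,2), (1,3)

α = atan 0.6 = 30.96°;  2α = 61.93°
n_0 = (-0.4813, +0.8766)
n_1 = (-0.6724, -0.7402)
n_2 = (+0.9977, -0.0682)
n_3 = (+0.4446, +0.8957)
  (0,1): δ = 71.02°  ·
  (0,2): δ = 57.32°  ✓
  (0,3): δ = 124.83°  ·
  (1,2): δ = 51.66°  ✓
  (1,3): δ = 15.85°  ✓
  (2,3): δ = 112.49°  ·
antipodal pairs: 3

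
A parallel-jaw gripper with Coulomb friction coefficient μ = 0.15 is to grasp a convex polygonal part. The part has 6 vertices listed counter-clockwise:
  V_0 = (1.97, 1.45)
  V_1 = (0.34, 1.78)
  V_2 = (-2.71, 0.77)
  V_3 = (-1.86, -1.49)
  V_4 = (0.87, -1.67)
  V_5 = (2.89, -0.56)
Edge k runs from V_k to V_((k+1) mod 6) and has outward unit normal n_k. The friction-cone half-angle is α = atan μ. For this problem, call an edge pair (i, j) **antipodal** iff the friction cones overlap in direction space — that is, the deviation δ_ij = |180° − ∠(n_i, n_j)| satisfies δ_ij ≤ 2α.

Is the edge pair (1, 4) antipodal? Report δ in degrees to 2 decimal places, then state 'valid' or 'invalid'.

δ = 10.47°, valid

α = atan 0.15 = 8.53°;  2α = 17.06°
edge 1: e_1 = (-3.05, -1.01);  n_1 = (-0.3144, +0.9493)
edge 4: e_4 = (+2.02, +1.11);  n_4 = (+0.4816, -0.8764)
∠(n_1, n_4) = 169.53°
δ = |180° − 169.53°| = 10.47°
10.47° ≤ 2α = 17.06°  →  valid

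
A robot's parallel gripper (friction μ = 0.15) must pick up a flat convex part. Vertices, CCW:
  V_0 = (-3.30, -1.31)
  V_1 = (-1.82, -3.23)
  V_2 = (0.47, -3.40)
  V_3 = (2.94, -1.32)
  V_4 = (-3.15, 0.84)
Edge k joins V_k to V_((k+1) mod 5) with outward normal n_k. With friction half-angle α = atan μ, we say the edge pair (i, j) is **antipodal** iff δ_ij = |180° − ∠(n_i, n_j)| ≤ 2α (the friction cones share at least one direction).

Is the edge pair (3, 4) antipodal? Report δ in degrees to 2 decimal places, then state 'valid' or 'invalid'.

α = atan 0.15 = 8.53°;  2α = 17.06°
edge 3: e_3 = (-6.09, +2.16);  n_3 = (+0.3343, +0.9425)
edge 4: e_4 = (-0.15, -2.15);  n_4 = (-0.9976, +0.0696)
∠(n_3, n_4) = 105.54°
δ = |180° − 105.54°| = 74.46°
74.46° > 2α = 17.06°  →  invalid

δ = 74.46°, invalid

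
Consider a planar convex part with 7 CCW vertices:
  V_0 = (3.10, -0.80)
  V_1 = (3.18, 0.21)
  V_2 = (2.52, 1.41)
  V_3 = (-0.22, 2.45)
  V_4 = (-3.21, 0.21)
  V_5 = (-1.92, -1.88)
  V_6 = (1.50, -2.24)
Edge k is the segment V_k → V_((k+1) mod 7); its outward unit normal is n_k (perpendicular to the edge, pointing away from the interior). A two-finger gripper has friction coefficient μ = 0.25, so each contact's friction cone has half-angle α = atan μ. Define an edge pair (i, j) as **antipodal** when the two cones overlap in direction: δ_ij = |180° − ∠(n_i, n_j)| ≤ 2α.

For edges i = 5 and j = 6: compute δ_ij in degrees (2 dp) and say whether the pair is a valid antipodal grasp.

δ = 132.00°, invalid

α = atan 0.25 = 14.04°;  2α = 28.07°
edge 5: e_5 = (+3.42, -0.36);  n_5 = (-0.1047, -0.9945)
edge 6: e_6 = (+1.60, +1.44);  n_6 = (+0.6690, -0.7433)
∠(n_5, n_6) = 48.00°
δ = |180° − 48.00°| = 132.00°
132.00° > 2α = 28.07°  →  invalid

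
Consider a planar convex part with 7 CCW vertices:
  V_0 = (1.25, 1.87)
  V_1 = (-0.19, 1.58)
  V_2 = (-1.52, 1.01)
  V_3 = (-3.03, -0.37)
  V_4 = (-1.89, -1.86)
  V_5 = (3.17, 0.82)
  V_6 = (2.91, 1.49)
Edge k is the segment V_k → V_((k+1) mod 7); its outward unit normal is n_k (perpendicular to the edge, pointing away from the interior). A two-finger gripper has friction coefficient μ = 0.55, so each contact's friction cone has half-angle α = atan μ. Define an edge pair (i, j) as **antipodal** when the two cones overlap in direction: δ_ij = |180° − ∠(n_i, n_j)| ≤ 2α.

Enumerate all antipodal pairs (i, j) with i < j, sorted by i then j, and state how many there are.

count = 6; pairs: (0,4), (1,4), (2,4), (3,5), (3,6), (4,6)

α = atan 0.55 = 28.81°;  2α = 57.62°
n_0 = (-0.1974, +0.9803)
n_1 = (-0.3939, +0.9191)
n_2 = (-0.6746, +0.7382)
n_3 = (-0.7942, -0.6076)
n_4 = (+0.4680, -0.8837)
n_5 = (+0.9323, +0.3618)
n_6 = (+0.2231, +0.9748)
  (0,1): δ = 168.19°  ·
  (0,2): δ = 148.96°  ·
  (0,3): δ = 63.97°  ·
  (0,4): δ = 16.52°  ✓
  (0,5): δ = 99.82°  ·
  (0,6): δ = 155.72°  ·
  (1,2): δ = 160.77°  ·
  (1,3): δ = 75.78°  ·
  (1,4): δ = 4.71°  ✓
  (1,5): δ = 88.01°  ·
  (1,6): δ = 143.91°  ·
  (2,3): δ = 95.00°  ·
  (2,4): δ = 14.52°  ✓
  (2,5): δ = 68.78°  ·
  (2,6): δ = 124.68°  ·
  (3,4): δ = 99.51°  ·
  (3,5): δ = 16.21°  ✓
  (3,6): δ = 39.69°  ✓
  (4,5): δ = 96.70°  ·
  (4,6): δ = 40.80°  ✓
  (5,6): δ = 124.10°  ·
antipodal pairs: 6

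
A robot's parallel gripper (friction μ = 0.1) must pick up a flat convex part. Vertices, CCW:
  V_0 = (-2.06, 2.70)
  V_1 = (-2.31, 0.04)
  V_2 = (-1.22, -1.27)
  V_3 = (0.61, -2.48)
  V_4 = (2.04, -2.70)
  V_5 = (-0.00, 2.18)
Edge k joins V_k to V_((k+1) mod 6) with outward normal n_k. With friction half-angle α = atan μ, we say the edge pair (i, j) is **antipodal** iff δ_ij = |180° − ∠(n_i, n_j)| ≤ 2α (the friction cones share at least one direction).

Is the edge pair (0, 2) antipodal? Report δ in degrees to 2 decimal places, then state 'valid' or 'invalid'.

α = atan 0.1 = 5.71°;  2α = 11.42°
edge 0: e_0 = (-0.25, -2.66);  n_0 = (-0.9956, +0.0936)
edge 2: e_2 = (+1.83, -1.21);  n_2 = (-0.5515, -0.8341)
∠(n_0, n_2) = 61.90°
δ = |180° − 61.90°| = 118.10°
118.10° > 2α = 11.42°  →  invalid

δ = 118.10°, invalid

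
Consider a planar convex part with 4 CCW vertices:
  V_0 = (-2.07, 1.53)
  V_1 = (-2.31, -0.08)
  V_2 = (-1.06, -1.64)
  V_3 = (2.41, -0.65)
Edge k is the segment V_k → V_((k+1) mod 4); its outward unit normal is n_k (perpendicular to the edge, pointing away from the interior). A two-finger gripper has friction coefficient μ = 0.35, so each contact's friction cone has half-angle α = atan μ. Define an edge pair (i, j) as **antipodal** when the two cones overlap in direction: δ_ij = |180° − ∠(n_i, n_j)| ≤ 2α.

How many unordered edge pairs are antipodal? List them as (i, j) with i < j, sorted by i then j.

count = 1; pairs: (1,3)

α = atan 0.35 = 19.29°;  2α = 38.58°
n_0 = (-0.9891, +0.1474)
n_1 = (-0.7804, -0.6253)
n_2 = (+0.2744, -0.9616)
n_3 = (+0.4376, +0.8992)
  (0,1): δ = 132.82°  ·
  (0,2): δ = 65.60°  ·
  (0,3): δ = 72.53°  ·
  (1,2): δ = 112.78°  ·
  (1,3): δ = 25.35°  ✓
  (2,3): δ = 41.87°  ·
antipodal pairs: 1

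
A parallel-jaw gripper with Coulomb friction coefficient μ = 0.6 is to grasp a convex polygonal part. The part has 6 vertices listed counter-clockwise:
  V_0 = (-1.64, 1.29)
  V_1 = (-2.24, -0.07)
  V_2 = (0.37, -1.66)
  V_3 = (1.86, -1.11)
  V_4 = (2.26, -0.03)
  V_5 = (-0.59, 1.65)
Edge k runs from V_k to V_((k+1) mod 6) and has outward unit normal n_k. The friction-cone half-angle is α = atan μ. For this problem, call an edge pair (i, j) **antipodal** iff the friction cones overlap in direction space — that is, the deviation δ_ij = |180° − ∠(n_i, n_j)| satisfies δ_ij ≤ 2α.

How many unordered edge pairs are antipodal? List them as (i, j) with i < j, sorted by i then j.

count = 7; pairs: (0,2), (0,3), (1,4), (1,5), (2,4), (2,5), (3,5)

α = atan 0.6 = 30.96°;  2α = 61.93°
n_0 = (-0.9149, +0.4036)
n_1 = (-0.5203, -0.8540)
n_2 = (+0.3463, -0.9381)
n_3 = (+0.9377, -0.3473)
n_4 = (+0.5078, +0.8615)
n_5 = (-0.3243, +0.9459)
  (0,1): δ = 97.54°  ·
  (0,2): δ = 45.93°  ✓
  (0,3): δ = 3.48°  ✓
  (0,4): δ = 83.29°  ·
  (0,5): δ = 132.73°  ·
  (1,2): δ = 128.39°  ·
  (1,3): δ = 78.97°  ·
  (1,4): δ = 0.83°  ✓
  (1,5): δ = 50.27°  ✓
  (2,3): δ = 130.58°  ·
  (2,4): δ = 50.78°  ✓
  (2,5): δ = 1.34°  ✓
  (3,4): δ = 100.20°  ·
  (3,5): δ = 50.75°  ✓
  (4,5): δ = 130.56°  ·
antipodal pairs: 7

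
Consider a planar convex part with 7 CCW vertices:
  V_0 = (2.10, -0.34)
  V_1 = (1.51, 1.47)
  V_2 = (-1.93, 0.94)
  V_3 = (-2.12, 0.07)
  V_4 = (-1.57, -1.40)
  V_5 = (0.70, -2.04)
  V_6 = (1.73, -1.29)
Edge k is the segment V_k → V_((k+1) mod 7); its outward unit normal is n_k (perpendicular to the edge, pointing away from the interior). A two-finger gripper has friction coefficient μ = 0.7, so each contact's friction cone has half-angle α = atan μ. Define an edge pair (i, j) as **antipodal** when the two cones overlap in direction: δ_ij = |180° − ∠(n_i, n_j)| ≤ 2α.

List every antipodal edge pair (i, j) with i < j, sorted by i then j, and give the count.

α = atan 0.7 = 34.99°;  2α = 69.98°
n_0 = (+0.9508, +0.3099)
n_1 = (-0.1523, +0.9883)
n_2 = (-0.9770, +0.2134)
n_3 = (-0.9366, -0.3504)
n_4 = (-0.2714, -0.9625)
n_5 = (+0.5886, -0.8084)
n_6 = (+0.9318, -0.3629)
  (0,1): δ = 99.30°  ·
  (0,2): δ = 30.37°  ✓
  (0,3): δ = 2.46°  ✓
  (0,4): δ = 56.20°  ✓
  (0,5): δ = 108.01°  ·
  (0,6): δ = 140.67°  ·
  (1,2): δ = 111.08°  ·
  (1,3): δ = 78.25°  ·
  (1,4): δ = 24.50°  ✓
  (1,5): δ = 27.30°  ✓
  (1,6): δ = 59.96°  ✓
  (2,3): δ = 147.17°  ·
  (2,4): δ = 93.43°  ·
  (2,5): δ = 41.62°  ✓
  (2,6): δ = 8.96°  ✓
  (3,4): δ = 126.26°  ·
  (3,5): δ = 74.45°  ·
  (3,6): δ = 41.79°  ✓
  (4,5): δ = 128.19°  ·
  (4,6): δ = 95.53°  ·
  (5,6): δ = 147.34°  ·
antipodal pairs: 9

count = 9; pairs: (0,2), (0,3), (0,4), (1,4), (1,5), (1,6), (2,5), (2,6), (3,6)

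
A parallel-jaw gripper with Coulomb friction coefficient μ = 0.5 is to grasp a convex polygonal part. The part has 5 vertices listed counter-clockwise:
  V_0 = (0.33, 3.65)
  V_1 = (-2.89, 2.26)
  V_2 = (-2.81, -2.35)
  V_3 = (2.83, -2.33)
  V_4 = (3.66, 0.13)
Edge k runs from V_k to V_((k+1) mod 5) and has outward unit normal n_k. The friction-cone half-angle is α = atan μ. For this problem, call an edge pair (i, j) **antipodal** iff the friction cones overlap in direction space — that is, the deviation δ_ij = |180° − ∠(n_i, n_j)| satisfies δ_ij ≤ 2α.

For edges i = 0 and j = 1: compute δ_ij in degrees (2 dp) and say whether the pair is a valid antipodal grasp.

α = atan 0.5 = 26.57°;  2α = 53.13°
edge 0: e_0 = (-3.22, -1.39);  n_0 = (-0.3963, +0.9181)
edge 1: e_1 = (+0.08, -4.61);  n_1 = (-0.9998, -0.0174)
∠(n_0, n_1) = 67.65°
δ = |180° − 67.65°| = 112.35°
112.35° > 2α = 53.13°  →  invalid

δ = 112.35°, invalid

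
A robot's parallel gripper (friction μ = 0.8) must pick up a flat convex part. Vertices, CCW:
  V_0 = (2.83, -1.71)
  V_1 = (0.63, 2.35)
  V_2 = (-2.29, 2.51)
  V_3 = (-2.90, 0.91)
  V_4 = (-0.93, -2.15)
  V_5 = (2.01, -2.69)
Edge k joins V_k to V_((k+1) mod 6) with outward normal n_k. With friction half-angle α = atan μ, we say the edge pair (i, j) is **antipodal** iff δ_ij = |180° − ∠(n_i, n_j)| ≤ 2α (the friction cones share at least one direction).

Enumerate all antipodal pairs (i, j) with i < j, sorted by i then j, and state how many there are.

count = 8; pairs: (0,2), (0,3), (0,4), (1,3), (1,4), (1,5), (2,5), (3,5)

α = atan 0.8 = 38.66°;  2α = 77.32°
n_0 = (+0.8792, +0.4764)
n_1 = (+0.0547, +0.9985)
n_2 = (-0.9344, +0.3562)
n_3 = (-0.8408, -0.5413)
n_4 = (-0.1807, -0.9835)
n_5 = (+0.7669, -0.6417)
  (0,1): δ = 121.59°  ·
  (0,2): δ = 49.32°  ✓
  (0,3): δ = 4.32°  ✓
  (0,4): δ = 51.14°  ✓
  (0,5): δ = 111.63°  ·
  (1,2): δ = 107.73°  ·
  (1,3): δ = 54.09°  ✓
  (1,4): δ = 7.27°  ✓
  (1,5): δ = 53.22°  ✓
  (2,3): δ = 126.36°  ·
  (2,4): δ = 79.54°  ·
  (2,5): δ = 19.05°  ✓
  (3,4): δ = 133.18°  ·
  (3,5): δ = 72.69°  ✓
  (4,5): δ = 119.51°  ·
antipodal pairs: 8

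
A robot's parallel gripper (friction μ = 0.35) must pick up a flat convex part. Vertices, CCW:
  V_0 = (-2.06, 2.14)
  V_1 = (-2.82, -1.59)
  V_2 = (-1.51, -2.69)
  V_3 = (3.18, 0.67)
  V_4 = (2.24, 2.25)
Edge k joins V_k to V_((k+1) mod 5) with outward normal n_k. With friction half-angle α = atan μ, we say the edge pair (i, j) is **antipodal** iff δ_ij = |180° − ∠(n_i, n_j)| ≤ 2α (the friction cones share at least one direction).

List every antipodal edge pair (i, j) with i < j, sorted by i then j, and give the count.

α = atan 0.35 = 19.29°;  2α = 38.58°
n_0 = (-0.9799, +0.1997)
n_1 = (-0.6431, -0.7658)
n_2 = (+0.5824, -0.8129)
n_3 = (+0.8594, +0.5113)
n_4 = (-0.0256, +0.9997)
  (0,1): δ = 118.50°  ·
  (0,2): δ = 42.86°  ·
  (0,3): δ = 42.27°  ·
  (0,4): δ = 102.98°  ·
  (1,2): δ = 104.36°  ·
  (1,3): δ = 19.23°  ✓
  (1,4): δ = 41.49°  ·
  (2,3): δ = 94.87°  ·
  (2,4): δ = 34.15°  ✓
  (3,4): δ = 119.28°  ·
antipodal pairs: 2

count = 2; pairs: (1,3), (2,4)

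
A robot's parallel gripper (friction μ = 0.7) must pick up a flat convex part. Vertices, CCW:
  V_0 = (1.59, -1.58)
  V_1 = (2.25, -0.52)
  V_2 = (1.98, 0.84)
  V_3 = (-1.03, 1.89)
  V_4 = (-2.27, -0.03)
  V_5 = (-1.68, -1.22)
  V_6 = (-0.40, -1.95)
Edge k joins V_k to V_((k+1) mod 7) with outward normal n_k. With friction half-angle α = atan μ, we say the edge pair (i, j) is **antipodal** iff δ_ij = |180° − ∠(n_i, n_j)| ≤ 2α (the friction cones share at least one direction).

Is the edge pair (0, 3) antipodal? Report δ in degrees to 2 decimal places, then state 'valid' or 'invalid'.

α = atan 0.7 = 34.99°;  2α = 69.98°
edge 0: e_0 = (+0.66, +1.06);  n_0 = (+0.8489, -0.5286)
edge 3: e_3 = (-1.24, -1.92);  n_3 = (-0.8400, +0.5425)
∠(n_0, n_3) = 179.05°
δ = |180° − 179.05°| = 0.95°
0.95° ≤ 2α = 69.98°  →  valid

δ = 0.95°, valid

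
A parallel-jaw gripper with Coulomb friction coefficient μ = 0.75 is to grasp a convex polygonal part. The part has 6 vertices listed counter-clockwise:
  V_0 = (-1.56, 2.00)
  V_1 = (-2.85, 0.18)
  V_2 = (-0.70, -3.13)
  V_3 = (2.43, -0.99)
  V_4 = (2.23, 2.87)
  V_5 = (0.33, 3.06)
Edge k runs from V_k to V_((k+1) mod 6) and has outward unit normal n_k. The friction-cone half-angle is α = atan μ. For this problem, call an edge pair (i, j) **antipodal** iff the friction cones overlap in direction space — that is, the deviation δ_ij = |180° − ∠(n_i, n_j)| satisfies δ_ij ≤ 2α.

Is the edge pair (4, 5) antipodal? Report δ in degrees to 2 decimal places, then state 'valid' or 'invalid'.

α = atan 0.75 = 36.87°;  2α = 73.74°
edge 4: e_4 = (-1.90, +0.19);  n_4 = (+0.0995, +0.9950)
edge 5: e_5 = (-1.89, -1.06);  n_5 = (-0.4892, +0.8722)
∠(n_4, n_5) = 35.00°
δ = |180° − 35.00°| = 145.00°
145.00° > 2α = 73.74°  →  invalid

δ = 145.00°, invalid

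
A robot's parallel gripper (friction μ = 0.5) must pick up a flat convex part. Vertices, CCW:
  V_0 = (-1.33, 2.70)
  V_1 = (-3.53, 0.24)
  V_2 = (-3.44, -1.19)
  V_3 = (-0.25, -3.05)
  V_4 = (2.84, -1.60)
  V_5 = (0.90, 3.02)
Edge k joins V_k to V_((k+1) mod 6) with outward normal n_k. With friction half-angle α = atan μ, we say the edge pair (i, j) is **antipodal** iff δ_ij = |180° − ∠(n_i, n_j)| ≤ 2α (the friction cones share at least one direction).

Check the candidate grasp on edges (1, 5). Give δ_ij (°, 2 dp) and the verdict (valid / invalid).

δ = 94.56°, invalid

α = atan 0.5 = 26.57°;  2α = 53.13°
edge 1: e_1 = (+0.09, -1.43);  n_1 = (-0.9980, -0.0628)
edge 5: e_5 = (-2.23, -0.32);  n_5 = (-0.1420, +0.9899)
∠(n_1, n_5) = 85.44°
δ = |180° − 85.44°| = 94.56°
94.56° > 2α = 53.13°  →  invalid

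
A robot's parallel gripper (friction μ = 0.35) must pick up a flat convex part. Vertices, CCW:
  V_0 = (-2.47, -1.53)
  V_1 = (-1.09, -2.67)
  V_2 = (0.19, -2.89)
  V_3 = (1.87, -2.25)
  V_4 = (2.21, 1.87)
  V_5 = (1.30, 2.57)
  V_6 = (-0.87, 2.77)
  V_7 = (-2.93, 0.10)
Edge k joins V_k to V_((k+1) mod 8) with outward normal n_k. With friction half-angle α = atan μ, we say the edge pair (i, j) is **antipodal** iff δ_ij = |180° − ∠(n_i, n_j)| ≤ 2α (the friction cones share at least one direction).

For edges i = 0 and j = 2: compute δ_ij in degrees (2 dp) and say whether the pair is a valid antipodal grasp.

α = atan 0.35 = 19.29°;  2α = 38.58°
edge 0: e_0 = (+1.38, -1.14);  n_0 = (-0.6369, -0.7710)
edge 2: e_2 = (+1.68, +0.64);  n_2 = (+0.3560, -0.9345)
∠(n_0, n_2) = 60.41°
δ = |180° − 60.41°| = 119.59°
119.59° > 2α = 38.58°  →  invalid

δ = 119.59°, invalid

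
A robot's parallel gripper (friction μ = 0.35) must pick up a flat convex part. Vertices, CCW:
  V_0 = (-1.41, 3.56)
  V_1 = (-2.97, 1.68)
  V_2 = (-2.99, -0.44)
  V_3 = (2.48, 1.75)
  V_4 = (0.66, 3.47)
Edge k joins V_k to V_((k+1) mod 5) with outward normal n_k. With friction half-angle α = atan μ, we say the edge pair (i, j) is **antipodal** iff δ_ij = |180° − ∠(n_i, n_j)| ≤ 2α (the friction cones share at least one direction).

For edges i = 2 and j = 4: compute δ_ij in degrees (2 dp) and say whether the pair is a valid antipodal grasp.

δ = 24.31°, valid

α = atan 0.35 = 19.29°;  2α = 38.58°
edge 2: e_2 = (+5.47, +2.19);  n_2 = (+0.3717, -0.9284)
edge 4: e_4 = (-2.07, +0.09);  n_4 = (+0.0434, +0.9991)
∠(n_2, n_4) = 155.69°
δ = |180° − 155.69°| = 24.31°
24.31° ≤ 2α = 38.58°  →  valid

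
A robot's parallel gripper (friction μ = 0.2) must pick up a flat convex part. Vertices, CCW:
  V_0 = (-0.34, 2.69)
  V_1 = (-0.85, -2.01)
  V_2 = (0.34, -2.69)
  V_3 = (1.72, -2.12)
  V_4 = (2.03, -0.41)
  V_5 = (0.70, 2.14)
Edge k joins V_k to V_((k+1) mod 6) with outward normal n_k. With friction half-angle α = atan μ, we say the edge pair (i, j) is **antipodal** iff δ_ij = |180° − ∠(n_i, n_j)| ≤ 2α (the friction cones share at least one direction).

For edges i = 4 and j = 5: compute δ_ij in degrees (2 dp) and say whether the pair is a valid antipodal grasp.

δ = 145.42°, invalid

α = atan 0.2 = 11.31°;  2α = 22.62°
edge 4: e_4 = (-1.33, +2.55);  n_4 = (+0.8866, +0.4624)
edge 5: e_5 = (-1.04, +0.55);  n_5 = (+0.4675, +0.8840)
∠(n_4, n_5) = 34.58°
δ = |180° − 34.58°| = 145.42°
145.42° > 2α = 22.62°  →  invalid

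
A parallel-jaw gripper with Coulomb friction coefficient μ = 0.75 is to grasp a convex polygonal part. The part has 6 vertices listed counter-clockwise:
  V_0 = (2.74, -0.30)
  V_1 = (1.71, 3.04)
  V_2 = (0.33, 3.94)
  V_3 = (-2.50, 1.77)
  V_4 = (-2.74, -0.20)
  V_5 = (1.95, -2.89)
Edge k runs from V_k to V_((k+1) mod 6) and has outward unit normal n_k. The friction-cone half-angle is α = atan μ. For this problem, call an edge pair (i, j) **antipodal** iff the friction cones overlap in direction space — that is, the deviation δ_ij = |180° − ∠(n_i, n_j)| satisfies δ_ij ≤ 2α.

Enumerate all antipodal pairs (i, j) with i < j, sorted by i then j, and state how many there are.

count = 8; pairs: (0,2), (0,3), (0,4), (1,3), (1,4), (2,4), (2,5), (3,5)

α = atan 0.75 = 36.87°;  2α = 73.74°
n_0 = (+0.9556, +0.2947)
n_1 = (+0.5463, +0.8376)
n_2 = (-0.6085, +0.7936)
n_3 = (-0.9927, +0.1209)
n_4 = (-0.4975, -0.8674)
n_5 = (+0.9565, -0.2917)
  (0,1): δ = 140.25°  ·
  (0,2): δ = 69.66°  ✓
  (0,3): δ = 24.08°  ✓
  (0,4): δ = 43.02°  ✓
  (0,5): δ = 145.90°  ·
  (1,2): δ = 109.41°  ·
  (1,3): δ = 63.83°  ✓
  (1,4): δ = 3.27°  ✓
  (1,5): δ = 106.15°  ·
  (2,3): δ = 134.43°  ·
  (2,4): δ = 67.32°  ✓
  (2,5): δ = 35.56°  ✓
  (3,4): δ = 112.89°  ·
  (3,5): δ = 10.02°  ✓
  (4,5): δ = 77.13°  ·
antipodal pairs: 8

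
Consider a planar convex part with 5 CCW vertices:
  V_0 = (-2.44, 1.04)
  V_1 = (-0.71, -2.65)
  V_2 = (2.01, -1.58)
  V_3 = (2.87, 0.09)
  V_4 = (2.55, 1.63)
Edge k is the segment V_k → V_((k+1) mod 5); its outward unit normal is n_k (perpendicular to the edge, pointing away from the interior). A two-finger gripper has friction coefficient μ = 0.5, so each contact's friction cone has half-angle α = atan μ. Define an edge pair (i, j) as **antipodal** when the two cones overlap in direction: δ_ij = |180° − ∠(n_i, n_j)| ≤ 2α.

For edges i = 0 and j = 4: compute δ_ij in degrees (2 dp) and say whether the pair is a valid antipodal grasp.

α = atan 0.5 = 26.57°;  2α = 53.13°
edge 0: e_0 = (+1.73, -3.69);  n_0 = (-0.9054, -0.4245)
edge 4: e_4 = (-4.99, -0.59);  n_4 = (-0.1174, +0.9931)
∠(n_0, n_4) = 108.38°
δ = |180° − 108.38°| = 71.62°
71.62° > 2α = 53.13°  →  invalid

δ = 71.62°, invalid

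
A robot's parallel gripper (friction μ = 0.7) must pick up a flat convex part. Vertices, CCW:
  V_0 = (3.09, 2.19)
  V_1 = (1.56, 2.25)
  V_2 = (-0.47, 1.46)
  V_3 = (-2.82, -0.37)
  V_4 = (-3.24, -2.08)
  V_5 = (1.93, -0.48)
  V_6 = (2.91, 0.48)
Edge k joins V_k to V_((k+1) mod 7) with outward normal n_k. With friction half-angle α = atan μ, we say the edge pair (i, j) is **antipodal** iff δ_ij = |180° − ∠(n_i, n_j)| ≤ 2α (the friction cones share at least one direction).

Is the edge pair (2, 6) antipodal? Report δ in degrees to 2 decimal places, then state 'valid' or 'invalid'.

δ = 46.08°, valid

α = atan 0.7 = 34.99°;  2α = 69.98°
edge 2: e_2 = (-2.35, -1.83);  n_2 = (-0.6144, +0.7890)
edge 6: e_6 = (+0.18, +1.71);  n_6 = (+0.9945, -0.1047)
∠(n_2, n_6) = 133.92°
δ = |180° − 133.92°| = 46.08°
46.08° ≤ 2α = 69.98°  →  valid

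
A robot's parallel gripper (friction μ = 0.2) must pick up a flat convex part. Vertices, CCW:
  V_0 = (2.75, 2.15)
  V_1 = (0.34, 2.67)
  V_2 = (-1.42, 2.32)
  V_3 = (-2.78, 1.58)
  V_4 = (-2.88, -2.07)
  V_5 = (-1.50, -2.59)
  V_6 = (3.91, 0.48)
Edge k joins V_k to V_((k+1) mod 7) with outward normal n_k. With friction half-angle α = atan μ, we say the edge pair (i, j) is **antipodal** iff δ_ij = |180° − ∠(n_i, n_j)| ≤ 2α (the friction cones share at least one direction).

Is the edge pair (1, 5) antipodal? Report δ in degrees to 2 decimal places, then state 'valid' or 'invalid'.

α = atan 0.2 = 11.31°;  2α = 22.62°
edge 1: e_1 = (-1.76, -0.35);  n_1 = (-0.1950, +0.9808)
edge 5: e_5 = (+5.41, +3.07);  n_5 = (+0.4935, -0.8697)
∠(n_1, n_5) = 161.67°
δ = |180° − 161.67°| = 18.33°
18.33° ≤ 2α = 22.62°  →  valid

δ = 18.33°, valid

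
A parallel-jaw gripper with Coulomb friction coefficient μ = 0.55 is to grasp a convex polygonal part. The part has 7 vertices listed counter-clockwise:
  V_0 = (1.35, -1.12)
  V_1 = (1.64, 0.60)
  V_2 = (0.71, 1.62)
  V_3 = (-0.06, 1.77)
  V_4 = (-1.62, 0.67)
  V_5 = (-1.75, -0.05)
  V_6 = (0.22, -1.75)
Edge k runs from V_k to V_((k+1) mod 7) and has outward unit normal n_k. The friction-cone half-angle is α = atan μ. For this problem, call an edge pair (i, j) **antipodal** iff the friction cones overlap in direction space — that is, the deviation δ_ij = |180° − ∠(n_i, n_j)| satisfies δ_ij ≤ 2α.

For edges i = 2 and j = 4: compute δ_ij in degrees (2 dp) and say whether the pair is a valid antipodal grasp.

δ = 89.21°, invalid

α = atan 0.55 = 28.81°;  2α = 57.62°
edge 2: e_2 = (-0.77, +0.15);  n_2 = (+0.1912, +0.9815)
edge 4: e_4 = (-0.13, -0.72);  n_4 = (-0.9841, +0.1777)
∠(n_2, n_4) = 90.79°
δ = |180° − 90.79°| = 89.21°
89.21° > 2α = 57.62°  →  invalid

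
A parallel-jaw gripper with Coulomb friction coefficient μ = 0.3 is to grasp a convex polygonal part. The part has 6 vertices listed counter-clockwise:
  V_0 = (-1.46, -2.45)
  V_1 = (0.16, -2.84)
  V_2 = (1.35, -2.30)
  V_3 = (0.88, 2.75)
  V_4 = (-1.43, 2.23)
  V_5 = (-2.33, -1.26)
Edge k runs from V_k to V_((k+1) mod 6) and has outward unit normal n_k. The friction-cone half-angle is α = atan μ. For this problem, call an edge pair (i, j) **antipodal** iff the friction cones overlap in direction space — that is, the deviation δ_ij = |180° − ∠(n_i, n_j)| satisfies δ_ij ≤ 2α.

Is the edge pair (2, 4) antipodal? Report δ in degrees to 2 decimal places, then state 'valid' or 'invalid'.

α = atan 0.3 = 16.70°;  2α = 33.40°
edge 2: e_2 = (-0.47, +5.05);  n_2 = (+0.9957, +0.0927)
edge 4: e_4 = (-0.90, -3.49);  n_4 = (-0.9683, +0.2497)
∠(n_2, n_4) = 160.22°
δ = |180° − 160.22°| = 19.78°
19.78° ≤ 2α = 33.40°  →  valid

δ = 19.78°, valid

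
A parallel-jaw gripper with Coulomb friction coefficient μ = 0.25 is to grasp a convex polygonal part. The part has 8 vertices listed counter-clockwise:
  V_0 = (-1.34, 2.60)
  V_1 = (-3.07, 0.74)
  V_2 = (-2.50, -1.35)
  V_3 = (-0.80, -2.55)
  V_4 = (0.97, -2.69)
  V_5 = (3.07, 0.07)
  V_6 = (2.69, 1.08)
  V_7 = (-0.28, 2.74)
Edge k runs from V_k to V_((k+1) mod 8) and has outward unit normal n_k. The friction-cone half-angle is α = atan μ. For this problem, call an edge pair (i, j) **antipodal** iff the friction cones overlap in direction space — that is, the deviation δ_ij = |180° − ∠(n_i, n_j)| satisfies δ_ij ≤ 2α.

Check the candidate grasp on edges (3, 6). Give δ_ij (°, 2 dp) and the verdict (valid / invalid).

δ = 24.68°, valid

α = atan 0.25 = 14.04°;  2α = 28.07°
edge 3: e_3 = (+1.77, -0.14);  n_3 = (-0.0788, -0.9969)
edge 6: e_6 = (-2.97, +1.66);  n_6 = (+0.4879, +0.8729)
∠(n_3, n_6) = 155.32°
δ = |180° − 155.32°| = 24.68°
24.68° ≤ 2α = 28.07°  →  valid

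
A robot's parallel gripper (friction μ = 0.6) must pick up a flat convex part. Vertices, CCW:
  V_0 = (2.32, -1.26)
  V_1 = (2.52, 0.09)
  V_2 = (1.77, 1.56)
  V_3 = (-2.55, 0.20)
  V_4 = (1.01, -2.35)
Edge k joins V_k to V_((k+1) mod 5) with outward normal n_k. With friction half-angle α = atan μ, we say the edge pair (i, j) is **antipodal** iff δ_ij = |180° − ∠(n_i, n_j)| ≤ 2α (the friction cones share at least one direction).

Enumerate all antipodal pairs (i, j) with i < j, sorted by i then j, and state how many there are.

count = 3; pairs: (1,3), (2,3), (2,4)

α = atan 0.6 = 30.96°;  2α = 61.93°
n_0 = (+0.9892, -0.1465)
n_1 = (+0.8908, +0.4545)
n_2 = (-0.3003, +0.9538)
n_3 = (-0.5823, -0.8130)
n_4 = (+0.6396, -0.7687)
  (0,1): δ = 144.54°  ·
  (0,2): δ = 64.10°  ·
  (0,3): δ = 62.81°  ·
  (0,4): δ = 138.19°  ·
  (1,2): δ = 99.56°  ·
  (1,3): δ = 27.36°  ✓
  (1,4): δ = 102.73°  ·
  (2,3): δ = 53.09°  ✓
  (2,4): δ = 22.29°  ✓
  (3,4): δ = 104.62°  ·
antipodal pairs: 3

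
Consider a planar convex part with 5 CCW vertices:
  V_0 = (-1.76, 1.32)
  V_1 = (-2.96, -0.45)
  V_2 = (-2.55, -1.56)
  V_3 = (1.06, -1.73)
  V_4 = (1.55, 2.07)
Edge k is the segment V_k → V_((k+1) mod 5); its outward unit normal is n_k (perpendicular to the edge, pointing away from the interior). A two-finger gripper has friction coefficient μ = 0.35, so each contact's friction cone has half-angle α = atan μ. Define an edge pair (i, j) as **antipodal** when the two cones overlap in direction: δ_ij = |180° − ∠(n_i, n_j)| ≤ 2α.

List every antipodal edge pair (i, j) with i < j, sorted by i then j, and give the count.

α = atan 0.35 = 19.29°;  2α = 38.58°
n_0 = (-0.8277, +0.5612)
n_1 = (-0.9381, -0.3465)
n_2 = (-0.0470, -0.9989)
n_3 = (+0.9918, -0.1279)
n_4 = (-0.2210, +0.9753)
  (0,1): δ = 125.59°  ·
  (0,2): δ = 58.56°  ·
  (0,3): δ = 26.79°  ✓
  (0,4): δ = 136.90°  ·
  (1,2): δ = 112.97°  ·
  (1,3): δ = 27.62°  ✓
  (1,4): δ = 82.49°  ·
  (2,3): δ = 94.65°  ·
  (2,4): δ = 15.46°  ✓
  (3,4): δ = 69.89°  ·
antipodal pairs: 3

count = 3; pairs: (0,3), (1,3), (2,4)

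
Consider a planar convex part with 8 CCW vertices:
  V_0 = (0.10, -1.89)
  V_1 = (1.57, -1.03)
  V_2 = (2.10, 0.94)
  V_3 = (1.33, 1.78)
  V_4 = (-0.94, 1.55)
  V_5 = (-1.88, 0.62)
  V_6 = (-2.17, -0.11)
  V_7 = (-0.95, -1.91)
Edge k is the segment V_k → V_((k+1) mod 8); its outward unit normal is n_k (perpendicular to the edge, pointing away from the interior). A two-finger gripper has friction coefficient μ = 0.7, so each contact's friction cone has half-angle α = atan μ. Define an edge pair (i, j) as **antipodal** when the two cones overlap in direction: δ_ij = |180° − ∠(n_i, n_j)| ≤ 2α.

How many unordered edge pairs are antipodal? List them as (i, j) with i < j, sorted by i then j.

count = 14; pairs: (0,3), (0,4), (0,5), (1,3), (1,4), (1,5), (1,6), (2,5), (2,6), (2,7), (3,6), (3,7), (4,7), (5,7)

α = atan 0.7 = 34.99°;  2α = 69.98°
n_0 = (+0.5050, -0.8631)
n_1 = (+0.9657, -0.2598)
n_2 = (+0.7372, +0.6757)
n_3 = (-0.1008, +0.9949)
n_4 = (-0.7033, +0.7109)
n_5 = (-0.9294, +0.3692)
n_6 = (-0.8278, -0.5611)
n_7 = (+0.0190, -0.9998)
  (0,1): δ = 135.39°  ·
  (0,2): δ = 77.82°  ·
  (0,3): δ = 24.54°  ✓
  (0,4): δ = 14.36°  ✓
  (0,5): δ = 38.00°  ✓
  (0,6): δ = 93.80°  ·
  (0,7): δ = 150.76°  ·
  (1,2): δ = 122.43°  ·
  (1,3): δ = 69.16°  ✓
  (1,4): δ = 30.25°  ✓
  (1,5): δ = 6.61°  ✓
  (1,6): δ = 49.19°  ✓
  (1,7): δ = 106.15°  ·
  (2,3): δ = 126.72°  ·
  (2,4): δ = 87.82°  ·
  (2,5): δ = 64.18°  ✓
  (2,6): δ = 8.38°  ✓
  (2,7): δ = 48.58°  ✓
  (3,4): δ = 141.09°  ·
  (3,5): δ = 117.45°  ·
  (3,6): δ = 61.66°  ✓
  (3,7): δ = 4.69°  ✓
  (4,5): δ = 156.36°  ·
  (4,6): δ = 100.57°  ·
  (4,7): δ = 43.60°  ✓
  (5,6): δ = 124.21°  ·
  (5,7): δ = 67.24°  ✓
  (6,7): δ = 123.04°  ·
antipodal pairs: 14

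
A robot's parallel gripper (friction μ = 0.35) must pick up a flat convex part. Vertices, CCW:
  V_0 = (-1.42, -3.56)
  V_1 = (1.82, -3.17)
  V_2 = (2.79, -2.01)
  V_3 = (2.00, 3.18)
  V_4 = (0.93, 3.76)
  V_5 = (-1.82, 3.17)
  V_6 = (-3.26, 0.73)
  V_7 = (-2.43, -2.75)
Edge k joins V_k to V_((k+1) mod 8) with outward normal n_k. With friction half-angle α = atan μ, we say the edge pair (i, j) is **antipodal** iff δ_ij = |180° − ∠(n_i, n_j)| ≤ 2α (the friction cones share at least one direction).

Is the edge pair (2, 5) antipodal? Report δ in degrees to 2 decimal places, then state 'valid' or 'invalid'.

α = atan 0.35 = 19.29°;  2α = 38.58°
edge 2: e_2 = (-0.79, +5.19);  n_2 = (+0.9886, +0.1505)
edge 5: e_5 = (-1.44, -2.44);  n_5 = (-0.8612, +0.5083)
∠(n_2, n_5) = 140.80°
δ = |180° − 140.80°| = 39.20°
39.20° > 2α = 38.58°  →  invalid

δ = 39.20°, invalid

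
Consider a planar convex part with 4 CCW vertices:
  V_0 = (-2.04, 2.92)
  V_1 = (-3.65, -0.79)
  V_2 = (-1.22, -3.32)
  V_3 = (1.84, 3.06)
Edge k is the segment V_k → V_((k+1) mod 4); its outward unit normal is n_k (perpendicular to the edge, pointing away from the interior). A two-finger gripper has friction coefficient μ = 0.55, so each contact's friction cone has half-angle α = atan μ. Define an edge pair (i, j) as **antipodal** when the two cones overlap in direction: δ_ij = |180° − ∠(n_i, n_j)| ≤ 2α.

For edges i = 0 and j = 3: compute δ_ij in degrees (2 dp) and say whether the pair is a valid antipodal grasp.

α = atan 0.55 = 28.81°;  2α = 57.62°
edge 0: e_0 = (-1.61, -3.71);  n_0 = (-0.9173, +0.3981)
edge 3: e_3 = (-3.88, -0.14);  n_3 = (-0.0361, +0.9993)
∠(n_0, n_3) = 64.47°
δ = |180° − 64.47°| = 115.53°
115.53° > 2α = 57.62°  →  invalid

δ = 115.53°, invalid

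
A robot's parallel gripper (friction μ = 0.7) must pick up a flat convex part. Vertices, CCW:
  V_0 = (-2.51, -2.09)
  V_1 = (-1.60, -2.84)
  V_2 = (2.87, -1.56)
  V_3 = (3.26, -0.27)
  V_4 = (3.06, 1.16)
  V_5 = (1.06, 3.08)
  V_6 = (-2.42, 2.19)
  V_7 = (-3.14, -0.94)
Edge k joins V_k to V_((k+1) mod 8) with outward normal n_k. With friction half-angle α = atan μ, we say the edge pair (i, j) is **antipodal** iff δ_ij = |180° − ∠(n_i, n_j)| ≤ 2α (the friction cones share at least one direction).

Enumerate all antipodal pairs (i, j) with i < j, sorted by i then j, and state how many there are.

α = atan 0.7 = 34.99°;  2α = 69.98°
n_0 = (-0.6360, -0.7717)
n_1 = (+0.2753, -0.9614)
n_2 = (+0.9572, -0.2894)
n_3 = (+0.9904, +0.1385)
n_4 = (+0.6925, +0.7214)
n_5 = (-0.2478, +0.9688)
n_6 = (-0.9745, +0.2242)
n_7 = (-0.8770, -0.4805)
  (0,1): δ = 124.53°  ·
  (0,2): δ = 67.33°  ✓
  (0,3): δ = 42.54°  ✓
  (0,4): δ = 4.34°  ✓
  (0,5): δ = 53.84°  ✓
  (0,6): δ = 116.54°  ·
  (0,7): δ = 158.21°  ·
  (1,2): δ = 122.80°  ·
  (1,3): δ = 98.02°  ·
  (1,4): δ = 59.81°  ✓
  (1,5): δ = 1.63°  ✓
  (1,6): δ = 61.07°  ✓
  (1,7): δ = 102.74°  ·
  (2,3): δ = 155.22°  ·
  (2,4): δ = 117.01°  ·
  (2,5): δ = 58.83°  ✓
  (2,6): δ = 3.87°  ✓
  (2,7): δ = 45.54°  ✓
  (3,4): δ = 141.79°  ·
  (3,5): δ = 83.62°  ·
  (3,6): δ = 20.92°  ✓
  (3,7): δ = 20.75°  ✓
  (4,5): δ = 121.82°  ·
  (4,6): δ = 59.12°  ✓
  (4,7): δ = 17.45°  ✓
  (5,6): δ = 117.30°  ·
  (5,7): δ = 75.63°  ·
  (6,7): δ = 138.33°  ·
antipodal pairs: 14

count = 14; pairs: (0,2), (0,3), (0,4), (0,5), (1,4), (1,5), (1,6), (2,5), (2,6), (2,7), (3,6), (3,7), (4,6), (4,7)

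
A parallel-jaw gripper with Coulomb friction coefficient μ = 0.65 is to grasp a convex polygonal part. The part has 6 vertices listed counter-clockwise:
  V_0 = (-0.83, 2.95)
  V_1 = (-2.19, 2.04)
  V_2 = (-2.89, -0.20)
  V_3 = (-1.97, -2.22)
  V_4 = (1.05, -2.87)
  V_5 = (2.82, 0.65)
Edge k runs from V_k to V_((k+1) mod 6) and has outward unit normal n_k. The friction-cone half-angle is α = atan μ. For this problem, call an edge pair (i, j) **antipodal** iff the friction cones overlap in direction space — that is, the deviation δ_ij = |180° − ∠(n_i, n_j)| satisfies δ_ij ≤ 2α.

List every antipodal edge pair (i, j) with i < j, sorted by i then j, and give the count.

count = 6; pairs: (0,3), (0,4), (1,4), (2,4), (2,5), (3,5)

α = atan 0.65 = 33.02°;  2α = 66.05°
n_0 = (-0.5561, +0.8311)
n_1 = (-0.9545, +0.2983)
n_2 = (-0.9101, -0.4145)
n_3 = (-0.2104, -0.9776)
n_4 = (+0.8934, -0.4492)
n_5 = (+0.5331, +0.8460)
  (0,1): δ = 141.14°  ·
  (0,2): δ = 99.30°  ·
  (0,3): δ = 45.93°  ✓
  (0,4): δ = 29.52°  ✓
  (0,5): δ = 114.00°  ·
  (1,2): δ = 138.16°  ·
  (1,3): δ = 84.79°  ·
  (1,4): δ = 9.34°  ✓
  (1,5): δ = 75.14°  ·
  (2,3): δ = 126.63°  ·
  (2,4): δ = 51.18°  ✓
  (2,5): δ = 33.30°  ✓
  (3,4): δ = 104.55°  ·
  (3,5): δ = 20.07°  ✓
  (4,5): δ = 95.52°  ·
antipodal pairs: 6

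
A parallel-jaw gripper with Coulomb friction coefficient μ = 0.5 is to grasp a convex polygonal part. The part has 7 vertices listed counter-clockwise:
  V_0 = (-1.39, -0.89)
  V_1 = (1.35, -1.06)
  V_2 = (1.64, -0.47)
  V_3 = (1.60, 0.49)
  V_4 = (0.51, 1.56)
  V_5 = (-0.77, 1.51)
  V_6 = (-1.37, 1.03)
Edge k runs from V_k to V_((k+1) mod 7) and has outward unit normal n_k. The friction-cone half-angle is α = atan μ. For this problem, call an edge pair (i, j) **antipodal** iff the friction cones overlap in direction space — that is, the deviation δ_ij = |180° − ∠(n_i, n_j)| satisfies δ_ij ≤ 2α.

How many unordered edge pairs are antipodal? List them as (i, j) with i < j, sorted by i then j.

count = 7; pairs: (0,3), (0,4), (0,5), (1,5), (1,6), (2,6), (3,6)

α = atan 0.5 = 26.57°;  2α = 53.13°
n_0 = (-0.0619, -0.9981)
n_1 = (+0.8974, -0.4411)
n_2 = (+0.9991, +0.0416)
n_3 = (+0.7005, +0.7136)
n_4 = (-0.0390, +0.9992)
n_5 = (-0.6247, +0.7809)
n_6 = (-0.9999, +0.0104)
  (0,1): δ = 112.62°  ·
  (0,2): δ = 84.06°  ·
  (0,3): δ = 40.92°  ✓
  (0,4): δ = 5.79°  ✓
  (0,5): δ = 42.21°  ✓
  (0,6): δ = 92.95°  ·
  (1,2): δ = 151.44°  ·
  (1,3): δ = 108.29°  ·
  (1,4): δ = 61.59°  ·
  (1,5): δ = 25.16°  ✓
  (1,6): δ = 25.58°  ✓
  (2,3): δ = 136.86°  ·
  (2,4): δ = 90.15°  ·
  (2,5): δ = 53.73°  ·
  (2,6): δ = 2.98°  ✓
  (3,4): δ = 133.29°  ·
  (3,5): δ = 96.87°  ·
  (3,6): δ = 46.13°  ✓
  (4,5): δ = 143.58°  ·
  (4,6): δ = 92.83°  ·
  (5,6): δ = 129.26°  ·
antipodal pairs: 7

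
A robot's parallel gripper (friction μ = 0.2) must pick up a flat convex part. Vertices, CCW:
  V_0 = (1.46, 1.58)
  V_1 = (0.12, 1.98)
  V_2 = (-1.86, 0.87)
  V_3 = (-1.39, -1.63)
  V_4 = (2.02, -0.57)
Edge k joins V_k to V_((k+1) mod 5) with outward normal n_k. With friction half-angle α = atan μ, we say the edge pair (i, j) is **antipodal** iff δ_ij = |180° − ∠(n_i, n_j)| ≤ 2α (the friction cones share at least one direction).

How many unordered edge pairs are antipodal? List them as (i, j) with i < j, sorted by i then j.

count = 2; pairs: (1,3), (2,4)

α = atan 0.2 = 11.31°;  2α = 22.62°
n_0 = (+0.2860, +0.9582)
n_1 = (-0.4890, +0.8723)
n_2 = (-0.9828, -0.1848)
n_3 = (+0.2968, -0.9549)
n_4 = (+0.9677, +0.2521)
  (0,1): δ = 134.10°  ·
  (0,2): δ = 62.73°  ·
  (0,3): δ = 33.89°  ·
  (0,4): δ = 121.22°  ·
  (1,2): δ = 108.63°  ·
  (1,3): δ = 12.01°  ✓
  (1,4): δ = 75.32°  ·
  (2,3): δ = 83.38°  ·
  (2,4): δ = 3.95°  ✓
  (3,4): δ = 92.67°  ·
antipodal pairs: 2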